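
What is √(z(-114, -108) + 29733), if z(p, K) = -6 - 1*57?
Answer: √29670 ≈ 172.25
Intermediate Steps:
z(p, K) = -63 (z(p, K) = -6 - 57 = -63)
√(z(-114, -108) + 29733) = √(-63 + 29733) = √29670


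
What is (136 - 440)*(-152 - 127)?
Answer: 84816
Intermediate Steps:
(136 - 440)*(-152 - 127) = -304*(-279) = 84816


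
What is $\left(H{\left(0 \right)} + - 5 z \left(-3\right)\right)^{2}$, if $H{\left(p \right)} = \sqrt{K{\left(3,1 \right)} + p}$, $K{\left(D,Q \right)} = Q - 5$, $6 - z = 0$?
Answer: $8096 + 360 i \approx 8096.0 + 360.0 i$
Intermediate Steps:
$z = 6$ ($z = 6 - 0 = 6 + 0 = 6$)
$K{\left(D,Q \right)} = -5 + Q$ ($K{\left(D,Q \right)} = Q - 5 = -5 + Q$)
$H{\left(p \right)} = \sqrt{-4 + p}$ ($H{\left(p \right)} = \sqrt{\left(-5 + 1\right) + p} = \sqrt{-4 + p}$)
$\left(H{\left(0 \right)} + - 5 z \left(-3\right)\right)^{2} = \left(\sqrt{-4 + 0} + \left(-5\right) 6 \left(-3\right)\right)^{2} = \left(\sqrt{-4} - -90\right)^{2} = \left(2 i + 90\right)^{2} = \left(90 + 2 i\right)^{2}$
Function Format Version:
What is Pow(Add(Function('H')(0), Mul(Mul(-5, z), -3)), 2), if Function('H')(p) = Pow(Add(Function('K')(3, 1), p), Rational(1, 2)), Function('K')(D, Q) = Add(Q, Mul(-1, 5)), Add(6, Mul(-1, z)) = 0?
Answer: Add(8096, Mul(360, I)) ≈ Add(8096.0, Mul(360.00, I))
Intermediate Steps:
z = 6 (z = Add(6, Mul(-1, 0)) = Add(6, 0) = 6)
Function('K')(D, Q) = Add(-5, Q) (Function('K')(D, Q) = Add(Q, -5) = Add(-5, Q))
Function('H')(p) = Pow(Add(-4, p), Rational(1, 2)) (Function('H')(p) = Pow(Add(Add(-5, 1), p), Rational(1, 2)) = Pow(Add(-4, p), Rational(1, 2)))
Pow(Add(Function('H')(0), Mul(Mul(-5, z), -3)), 2) = Pow(Add(Pow(Add(-4, 0), Rational(1, 2)), Mul(Mul(-5, 6), -3)), 2) = Pow(Add(Pow(-4, Rational(1, 2)), Mul(-30, -3)), 2) = Pow(Add(Mul(2, I), 90), 2) = Pow(Add(90, Mul(2, I)), 2)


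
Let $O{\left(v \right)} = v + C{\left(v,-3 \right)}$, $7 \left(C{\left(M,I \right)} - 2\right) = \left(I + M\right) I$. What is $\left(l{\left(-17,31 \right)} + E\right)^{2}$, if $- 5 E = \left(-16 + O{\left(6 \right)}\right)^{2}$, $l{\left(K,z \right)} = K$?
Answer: $\frac{2815684}{2401} \approx 1172.7$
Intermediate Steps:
$C{\left(M,I \right)} = 2 + \frac{I \left(I + M\right)}{7}$ ($C{\left(M,I \right)} = 2 + \frac{\left(I + M\right) I}{7} = 2 + \frac{I \left(I + M\right)}{7}$)
$O{\left(v \right)} = \frac{23}{7} + \frac{4 v}{7}$ ($O{\left(v \right)} = v + \left(2 + \frac{\left(-3\right)^{2}}{7} + \frac{1}{7} \left(-3\right) v\right) = v + \left(2 + \frac{1}{7} \cdot 9 - \frac{3 v}{7}\right) = v + \left(2 + \frac{9}{7} - \frac{3 v}{7}\right) = v - \left(- \frac{23}{7} + \frac{3 v}{7}\right) = \frac{23}{7} + \frac{4 v}{7}$)
$E = - \frac{845}{49}$ ($E = - \frac{\left(-16 + \left(\frac{23}{7} + \frac{4}{7} \cdot 6\right)\right)^{2}}{5} = - \frac{\left(-16 + \left(\frac{23}{7} + \frac{24}{7}\right)\right)^{2}}{5} = - \frac{\left(-16 + \frac{47}{7}\right)^{2}}{5} = - \frac{\left(- \frac{65}{7}\right)^{2}}{5} = \left(- \frac{1}{5}\right) \frac{4225}{49} = - \frac{845}{49} \approx -17.245$)
$\left(l{\left(-17,31 \right)} + E\right)^{2} = \left(-17 - \frac{845}{49}\right)^{2} = \left(- \frac{1678}{49}\right)^{2} = \frac{2815684}{2401}$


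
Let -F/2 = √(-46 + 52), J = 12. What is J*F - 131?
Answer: -131 - 24*√6 ≈ -189.79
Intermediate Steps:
F = -2*√6 (F = -2*√(-46 + 52) = -2*√6 ≈ -4.8990)
J*F - 131 = 12*(-2*√6) - 131 = -24*√6 - 131 = -131 - 24*√6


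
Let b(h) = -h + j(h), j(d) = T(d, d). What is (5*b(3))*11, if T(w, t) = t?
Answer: 0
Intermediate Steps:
j(d) = d
b(h) = 0 (b(h) = -h + h = 0)
(5*b(3))*11 = (5*0)*11 = 0*11 = 0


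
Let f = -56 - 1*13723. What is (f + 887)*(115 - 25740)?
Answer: 330357500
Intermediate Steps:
f = -13779 (f = -56 - 13723 = -13779)
(f + 887)*(115 - 25740) = (-13779 + 887)*(115 - 25740) = -12892*(-25625) = 330357500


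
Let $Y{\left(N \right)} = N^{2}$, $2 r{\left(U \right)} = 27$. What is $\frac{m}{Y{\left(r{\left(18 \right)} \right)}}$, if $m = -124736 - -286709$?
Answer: $\frac{23996}{27} \approx 888.74$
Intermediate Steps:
$r{\left(U \right)} = \frac{27}{2}$ ($r{\left(U \right)} = \frac{1}{2} \cdot 27 = \frac{27}{2}$)
$m = 161973$ ($m = -124736 + 286709 = 161973$)
$\frac{m}{Y{\left(r{\left(18 \right)} \right)}} = \frac{161973}{\left(\frac{27}{2}\right)^{2}} = \frac{161973}{\frac{729}{4}} = 161973 \cdot \frac{4}{729} = \frac{23996}{27}$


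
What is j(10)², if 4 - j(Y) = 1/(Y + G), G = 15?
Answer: 9801/625 ≈ 15.682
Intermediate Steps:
j(Y) = 4 - 1/(15 + Y) (j(Y) = 4 - 1/(Y + 15) = 4 - 1/(15 + Y))
j(10)² = ((59 + 4*10)/(15 + 10))² = ((59 + 40)/25)² = ((1/25)*99)² = (99/25)² = 9801/625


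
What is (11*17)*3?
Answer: 561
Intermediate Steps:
(11*17)*3 = 187*3 = 561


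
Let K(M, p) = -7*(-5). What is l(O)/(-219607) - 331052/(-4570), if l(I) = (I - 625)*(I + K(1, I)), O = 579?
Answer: 36415205822/501801995 ≈ 72.569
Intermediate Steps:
K(M, p) = 35
l(I) = (-625 + I)*(35 + I) (l(I) = (I - 625)*(I + 35) = (-625 + I)*(35 + I))
l(O)/(-219607) - 331052/(-4570) = (-21875 + 579² - 590*579)/(-219607) - 331052/(-4570) = (-21875 + 335241 - 341610)*(-1/219607) - 331052*(-1/4570) = -28244*(-1/219607) + 165526/2285 = 28244/219607 + 165526/2285 = 36415205822/501801995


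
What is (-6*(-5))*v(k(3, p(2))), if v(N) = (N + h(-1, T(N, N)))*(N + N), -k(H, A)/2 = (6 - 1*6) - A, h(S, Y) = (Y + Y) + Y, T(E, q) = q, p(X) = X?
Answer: 3840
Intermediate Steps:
h(S, Y) = 3*Y (h(S, Y) = 2*Y + Y = 3*Y)
k(H, A) = 2*A (k(H, A) = -2*((6 - 1*6) - A) = -2*((6 - 6) - A) = -2*(0 - A) = -(-2)*A = 2*A)
v(N) = 8*N² (v(N) = (N + 3*N)*(N + N) = (4*N)*(2*N) = 8*N²)
(-6*(-5))*v(k(3, p(2))) = (-6*(-5))*(8*(2*2)²) = 30*(8*4²) = 30*(8*16) = 30*128 = 3840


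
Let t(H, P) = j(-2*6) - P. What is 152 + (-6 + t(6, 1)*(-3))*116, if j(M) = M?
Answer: 3980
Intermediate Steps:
t(H, P) = -12 - P (t(H, P) = -2*6 - P = -12 - P)
152 + (-6 + t(6, 1)*(-3))*116 = 152 + (-6 + (-12 - 1*1)*(-3))*116 = 152 + (-6 + (-12 - 1)*(-3))*116 = 152 + (-6 - 13*(-3))*116 = 152 + (-6 + 39)*116 = 152 + 33*116 = 152 + 3828 = 3980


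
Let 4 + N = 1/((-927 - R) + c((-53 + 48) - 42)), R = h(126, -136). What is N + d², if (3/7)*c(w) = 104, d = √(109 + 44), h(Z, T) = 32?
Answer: 320198/2149 ≈ 149.00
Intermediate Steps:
d = 3*√17 (d = √153 = 3*√17 ≈ 12.369)
R = 32
c(w) = 728/3 (c(w) = (7/3)*104 = 728/3)
N = -8599/2149 (N = -4 + 1/((-927 - 1*32) + 728/3) = -4 + 1/((-927 - 32) + 728/3) = -4 + 1/(-959 + 728/3) = -4 + 1/(-2149/3) = -4 - 3/2149 = -8599/2149 ≈ -4.0014)
N + d² = -8599/2149 + (3*√17)² = -8599/2149 + 153 = 320198/2149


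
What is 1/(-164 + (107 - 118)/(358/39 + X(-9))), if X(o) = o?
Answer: -7/1577 ≈ -0.0044388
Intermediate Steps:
1/(-164 + (107 - 118)/(358/39 + X(-9))) = 1/(-164 + (107 - 118)/(358/39 - 9)) = 1/(-164 - 11/(358*(1/39) - 9)) = 1/(-164 - 11/(358/39 - 9)) = 1/(-164 - 11/7/39) = 1/(-164 - 11*39/7) = 1/(-164 - 429/7) = 1/(-1577/7) = -7/1577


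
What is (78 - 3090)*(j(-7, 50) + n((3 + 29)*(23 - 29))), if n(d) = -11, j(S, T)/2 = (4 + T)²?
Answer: -17532852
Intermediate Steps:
j(S, T) = 2*(4 + T)²
(78 - 3090)*(j(-7, 50) + n((3 + 29)*(23 - 29))) = (78 - 3090)*(2*(4 + 50)² - 11) = -3012*(2*54² - 11) = -3012*(2*2916 - 11) = -3012*(5832 - 11) = -3012*5821 = -17532852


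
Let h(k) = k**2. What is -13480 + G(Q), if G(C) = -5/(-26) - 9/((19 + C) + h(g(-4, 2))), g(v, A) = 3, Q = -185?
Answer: -55024341/4082 ≈ -13480.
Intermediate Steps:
G(C) = 5/26 - 9/(28 + C) (G(C) = -5/(-26) - 9/((19 + C) + 3**2) = -5*(-1/26) - 9/((19 + C) + 9) = 5/26 - 9/(28 + C))
-13480 + G(Q) = -13480 + (-94 + 5*(-185))/(26*(28 - 185)) = -13480 + (1/26)*(-94 - 925)/(-157) = -13480 + (1/26)*(-1/157)*(-1019) = -13480 + 1019/4082 = -55024341/4082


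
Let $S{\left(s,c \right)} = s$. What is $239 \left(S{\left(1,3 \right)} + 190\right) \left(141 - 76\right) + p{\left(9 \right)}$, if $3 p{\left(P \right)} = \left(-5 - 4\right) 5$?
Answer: $2967170$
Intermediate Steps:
$p{\left(P \right)} = -15$ ($p{\left(P \right)} = \frac{\left(-5 - 4\right) 5}{3} = \frac{\left(-9\right) 5}{3} = \frac{1}{3} \left(-45\right) = -15$)
$239 \left(S{\left(1,3 \right)} + 190\right) \left(141 - 76\right) + p{\left(9 \right)} = 239 \left(1 + 190\right) \left(141 - 76\right) - 15 = 239 \cdot 191 \cdot 65 - 15 = 239 \cdot 12415 - 15 = 2967185 - 15 = 2967170$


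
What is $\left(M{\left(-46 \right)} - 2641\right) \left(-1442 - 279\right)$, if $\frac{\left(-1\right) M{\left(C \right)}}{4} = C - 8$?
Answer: $4173425$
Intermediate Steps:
$M{\left(C \right)} = 32 - 4 C$ ($M{\left(C \right)} = - 4 \left(C - 8\right) = - 4 \left(-8 + C\right) = 32 - 4 C$)
$\left(M{\left(-46 \right)} - 2641\right) \left(-1442 - 279\right) = \left(\left(32 - -184\right) - 2641\right) \left(-1442 - 279\right) = \left(\left(32 + 184\right) - 2641\right) \left(-1721\right) = \left(216 - 2641\right) \left(-1721\right) = \left(-2425\right) \left(-1721\right) = 4173425$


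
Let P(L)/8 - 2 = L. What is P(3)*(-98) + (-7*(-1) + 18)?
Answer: -3895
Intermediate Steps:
P(L) = 16 + 8*L
P(3)*(-98) + (-7*(-1) + 18) = (16 + 8*3)*(-98) + (-7*(-1) + 18) = (16 + 24)*(-98) + (7 + 18) = 40*(-98) + 25 = -3920 + 25 = -3895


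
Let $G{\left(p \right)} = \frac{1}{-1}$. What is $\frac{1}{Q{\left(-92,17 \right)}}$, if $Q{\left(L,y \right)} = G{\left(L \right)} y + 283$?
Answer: $\frac{1}{266} \approx 0.0037594$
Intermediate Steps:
$G{\left(p \right)} = -1$
$Q{\left(L,y \right)} = 283 - y$ ($Q{\left(L,y \right)} = - y + 283 = 283 - y$)
$\frac{1}{Q{\left(-92,17 \right)}} = \frac{1}{283 - 17} = \frac{1}{266}$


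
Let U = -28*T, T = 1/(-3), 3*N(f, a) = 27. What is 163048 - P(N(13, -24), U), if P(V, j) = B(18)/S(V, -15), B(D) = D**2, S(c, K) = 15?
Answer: 815132/5 ≈ 1.6303e+5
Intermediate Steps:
N(f, a) = 9 (N(f, a) = (1/3)*27 = 9)
T = -1/3 ≈ -0.33333
U = 28/3 (U = -28*(-1/3) = 28/3 ≈ 9.3333)
P(V, j) = 108/5 (P(V, j) = 18**2/15 = 324*(1/15) = 108/5)
163048 - P(N(13, -24), U) = 163048 - 1*108/5 = 163048 - 108/5 = 815132/5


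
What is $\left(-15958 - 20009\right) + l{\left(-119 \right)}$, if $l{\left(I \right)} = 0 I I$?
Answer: $-35967$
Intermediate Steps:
$l{\left(I \right)} = 0$ ($l{\left(I \right)} = 0 I = 0$)
$\left(-15958 - 20009\right) + l{\left(-119 \right)} = \left(-15958 - 20009\right) + 0 = -35967 + 0 = -35967$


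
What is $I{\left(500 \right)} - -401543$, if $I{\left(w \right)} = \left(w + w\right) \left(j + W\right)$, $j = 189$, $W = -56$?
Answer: $534543$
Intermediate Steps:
$I{\left(w \right)} = 266 w$ ($I{\left(w \right)} = \left(w + w\right) \left(189 - 56\right) = 2 w 133 = 266 w$)
$I{\left(500 \right)} - -401543 = 266 \cdot 500 - -401543 = 133000 + 401543 = 534543$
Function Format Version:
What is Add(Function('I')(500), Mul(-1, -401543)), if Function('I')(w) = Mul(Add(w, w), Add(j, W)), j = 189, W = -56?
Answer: 534543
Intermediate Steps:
Function('I')(w) = Mul(266, w) (Function('I')(w) = Mul(Add(w, w), Add(189, -56)) = Mul(Mul(2, w), 133) = Mul(266, w))
Add(Function('I')(500), Mul(-1, -401543)) = Add(Mul(266, 500), Mul(-1, -401543)) = Add(133000, 401543) = 534543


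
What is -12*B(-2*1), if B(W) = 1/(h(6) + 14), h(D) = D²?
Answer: -6/25 ≈ -0.24000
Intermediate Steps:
B(W) = 1/50 (B(W) = 1/(6² + 14) = 1/(36 + 14) = 1/50)
-12*B(-2*1) = -12*1/50 = -6/25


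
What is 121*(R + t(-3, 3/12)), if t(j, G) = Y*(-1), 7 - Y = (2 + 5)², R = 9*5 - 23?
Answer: 7744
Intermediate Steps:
R = 22 (R = 45 - 23 = 22)
Y = -42 (Y = 7 - (2 + 5)² = 7 - 1*7² = 7 - 1*49 = 7 - 49 = -42)
t(j, G) = 42 (t(j, G) = -42*(-1) = 42)
121*(R + t(-3, 3/12)) = 121*(22 + 42) = 121*64 = 7744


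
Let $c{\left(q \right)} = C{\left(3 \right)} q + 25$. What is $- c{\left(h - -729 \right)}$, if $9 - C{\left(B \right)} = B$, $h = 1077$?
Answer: $-10861$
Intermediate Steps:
$C{\left(B \right)} = 9 - B$
$c{\left(q \right)} = 25 + 6 q$ ($c{\left(q \right)} = \left(9 - 3\right) q + 25 = 6 q + 25 = 25 + 6 q$)
$- c{\left(h - -729 \right)} = - (25 + 6 \left(1077 - -729\right)) = - (25 + 6 \left(1077 + 729\right)) = - (25 + 6 \cdot 1806) = - (25 + 10836) = \left(-1\right) 10861 = -10861$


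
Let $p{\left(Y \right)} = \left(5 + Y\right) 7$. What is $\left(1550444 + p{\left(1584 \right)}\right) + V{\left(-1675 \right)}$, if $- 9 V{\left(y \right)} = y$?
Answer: $\frac{14055778}{9} \approx 1.5618 \cdot 10^{6}$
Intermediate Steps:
$p{\left(Y \right)} = 35 + 7 Y$
$V{\left(y \right)} = - \frac{y}{9}$
$\left(1550444 + p{\left(1584 \right)}\right) + V{\left(-1675 \right)} = \left(1550444 + \left(35 + 7 \cdot 1584\right)\right) - - \frac{1675}{9} = \left(1550444 + \left(35 + 11088\right)\right) + \frac{1675}{9} = \left(1550444 + 11123\right) + \frac{1675}{9} = 1561567 + \frac{1675}{9} = \frac{14055778}{9}$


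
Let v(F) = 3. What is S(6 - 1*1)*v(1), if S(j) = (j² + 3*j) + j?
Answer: 135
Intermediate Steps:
S(j) = j² + 4*j
S(6 - 1*1)*v(1) = ((6 - 1*1)*(4 + (6 - 1*1)))*3 = ((6 - 1)*(4 + (6 - 1)))*3 = (5*(4 + 5))*3 = (5*9)*3 = 45*3 = 135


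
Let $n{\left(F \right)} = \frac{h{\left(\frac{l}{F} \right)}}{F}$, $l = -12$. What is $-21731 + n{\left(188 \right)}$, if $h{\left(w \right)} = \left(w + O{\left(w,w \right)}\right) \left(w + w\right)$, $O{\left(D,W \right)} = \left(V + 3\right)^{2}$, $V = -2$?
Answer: $- \frac{2256177679}{103823} \approx -21731.0$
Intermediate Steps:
$O{\left(D,W \right)} = 1$ ($O{\left(D,W \right)} = \left(-2 + 3\right)^{2} = 1^{2} = 1$)
$h{\left(w \right)} = 2 w \left(1 + w\right)$ ($h{\left(w \right)} = \left(w + 1\right) \left(w + w\right) = \left(1 + w\right) 2 w = 2 w \left(1 + w\right)$)
$n{\left(F \right)} = - \frac{24 \left(1 - \frac{12}{F}\right)}{F^{2}}$ ($n{\left(F \right)} = \frac{2 \left(- \frac{12}{F}\right) \left(1 - \frac{12}{F}\right)}{F} = \frac{\left(-24\right) \frac{1}{F} \left(1 - \frac{12}{F}\right)}{F} = - \frac{24 \left(1 - \frac{12}{F}\right)}{F^{2}}$)
$-21731 + n{\left(188 \right)} = -21731 + \frac{24 \left(12 - 188\right)}{6644672} = -21731 + 24 \cdot \frac{1}{6644672} \left(12 - 188\right) = -21731 + 24 \cdot \frac{1}{6644672} \left(-176\right) = -21731 - \frac{66}{103823} = - \frac{2256177679}{103823}$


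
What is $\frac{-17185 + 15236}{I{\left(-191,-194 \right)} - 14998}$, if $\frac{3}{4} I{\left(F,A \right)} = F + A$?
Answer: $\frac{5847}{46534} \approx 0.12565$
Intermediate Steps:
$I{\left(F,A \right)} = \frac{4 A}{3} + \frac{4 F}{3}$ ($I{\left(F,A \right)} = \frac{4 \left(F + A\right)}{3} = \frac{4 \left(A + F\right)}{3} = \frac{4 A}{3} + \frac{4 F}{3}$)
$\frac{-17185 + 15236}{I{\left(-191,-194 \right)} - 14998} = \frac{-17185 + 15236}{\left(\frac{4}{3} \left(-194\right) + \frac{4}{3} \left(-191\right)\right) - 14998} = - \frac{1949}{\left(- \frac{776}{3} - \frac{764}{3}\right) - 14998} = - \frac{1949}{- \frac{1540}{3} - 14998} = - \frac{1949}{- \frac{46534}{3}} = \left(-1949\right) \left(- \frac{3}{46534}\right) = \frac{5847}{46534}$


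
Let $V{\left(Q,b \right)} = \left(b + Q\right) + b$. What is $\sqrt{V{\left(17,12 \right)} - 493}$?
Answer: $2 i \sqrt{113} \approx 21.26 i$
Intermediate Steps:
$V{\left(Q,b \right)} = Q + 2 b$ ($V{\left(Q,b \right)} = \left(Q + b\right) + b = Q + 2 b$)
$\sqrt{V{\left(17,12 \right)} - 493} = \sqrt{\left(17 + 2 \cdot 12\right) - 493} = \sqrt{\left(17 + 24\right) - 493} = \sqrt{41 - 493} = \sqrt{-452} = 2 i \sqrt{113}$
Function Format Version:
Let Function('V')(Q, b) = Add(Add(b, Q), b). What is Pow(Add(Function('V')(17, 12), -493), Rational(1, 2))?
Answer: Mul(2, I, Pow(113, Rational(1, 2))) ≈ Mul(21.260, I)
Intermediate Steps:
Function('V')(Q, b) = Add(Q, Mul(2, b)) (Function('V')(Q, b) = Add(Add(Q, b), b) = Add(Q, Mul(2, b)))
Pow(Add(Function('V')(17, 12), -493), Rational(1, 2)) = Pow(Add(Add(17, Mul(2, 12)), -493), Rational(1, 2)) = Pow(Add(Add(17, 24), -493), Rational(1, 2)) = Pow(Add(41, -493), Rational(1, 2)) = Pow(-452, Rational(1, 2)) = Mul(2, I, Pow(113, Rational(1, 2)))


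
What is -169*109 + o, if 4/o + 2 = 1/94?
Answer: -3445103/187 ≈ -18423.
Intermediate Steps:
o = -376/187 (o = 4/(-2 + 1/94) = 4/(-187/94) = 4*(-94/187) = -376/187 ≈ -2.0107)
-169*109 + o = -169*109 - 376/187 = -18421 - 376/187 = -3445103/187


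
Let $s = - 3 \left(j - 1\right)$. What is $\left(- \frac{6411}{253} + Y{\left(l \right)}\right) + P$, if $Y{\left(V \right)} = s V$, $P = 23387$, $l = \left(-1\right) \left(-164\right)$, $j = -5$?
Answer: $\frac{6657356}{253} \approx 26314.0$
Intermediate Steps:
$l = 164$
$s = 18$ ($s = - 3 \left(-5 - 1\right) = \left(-3\right) \left(-6\right) = 18$)
$Y{\left(V \right)} = 18 V$
$\left(- \frac{6411}{253} + Y{\left(l \right)}\right) + P = \left(- \frac{6411}{253} + 18 \cdot 164\right) + 23387 = \left(\left(-6411\right) \frac{1}{253} + 2952\right) + 23387 = \left(- \frac{6411}{253} + 2952\right) + 23387 = \frac{740445}{253} + 23387 = \frac{6657356}{253}$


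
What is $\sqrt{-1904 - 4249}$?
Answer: $i \sqrt{6153} \approx 78.441 i$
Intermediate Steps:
$\sqrt{-1904 - 4249} = \sqrt{-6153} = i \sqrt{6153}$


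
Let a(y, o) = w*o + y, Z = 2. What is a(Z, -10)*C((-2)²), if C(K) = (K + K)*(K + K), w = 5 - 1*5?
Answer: 128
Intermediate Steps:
w = 0 (w = 5 - 5 = 0)
C(K) = 4*K² (C(K) = (2*K)*(2*K) = 4*K²)
a(y, o) = y (a(y, o) = 0*o + y = 0 + y = y)
a(Z, -10)*C((-2)²) = 2*(4*((-2)²)²) = 2*(4*4²) = 2*(4*16) = 2*64 = 128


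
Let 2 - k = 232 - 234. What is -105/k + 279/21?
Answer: -363/28 ≈ -12.964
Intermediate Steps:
k = 4 (k = 2 - (232 - 234) = 2 - 1*(-2) = 2 + 2 = 4)
-105/k + 279/21 = -105/4 + 279/21 = -105*¼ + 279*(1/21) = -105/4 + 93/7 = -363/28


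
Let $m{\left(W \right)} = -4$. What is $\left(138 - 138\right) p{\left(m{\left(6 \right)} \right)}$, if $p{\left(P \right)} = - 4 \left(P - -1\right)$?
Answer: $0$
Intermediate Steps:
$p{\left(P \right)} = -4 - 4 P$ ($p{\left(P \right)} = - 4 \left(P + 1\right) = - 4 \left(1 + P\right) = -4 - 4 P$)
$\left(138 - 138\right) p{\left(m{\left(6 \right)} \right)} = \left(138 - 138\right) \left(-4 - -16\right) = 0 \left(-4 + 16\right) = 0 \cdot 12 = 0$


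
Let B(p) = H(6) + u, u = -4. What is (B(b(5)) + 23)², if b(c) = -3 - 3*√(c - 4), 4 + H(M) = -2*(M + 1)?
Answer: 1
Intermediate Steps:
H(M) = -6 - 2*M (H(M) = -4 - 2*(M + 1) = -4 - 2*(1 + M) = -4 + (-2 - 2*M) = -6 - 2*M)
b(c) = -3 - 3*√(-4 + c)
B(p) = -22 (B(p) = (-6 - 2*6) - 4 = (-6 - 12) - 4 = -18 - 4 = -22)
(B(b(5)) + 23)² = (-22 + 23)² = 1² = 1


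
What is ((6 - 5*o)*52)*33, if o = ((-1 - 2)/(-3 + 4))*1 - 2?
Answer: 53196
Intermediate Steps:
o = -5 (o = -3/1*1 - 2 = -3*1*1 - 2 = -3*1 - 2 = -3 - 2 = -5)
((6 - 5*o)*52)*33 = ((6 - 5*(-5))*52)*33 = ((6 + 25)*52)*33 = (31*52)*33 = 1612*33 = 53196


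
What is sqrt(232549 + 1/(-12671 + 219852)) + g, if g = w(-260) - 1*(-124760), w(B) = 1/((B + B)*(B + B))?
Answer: 33735104001/270400 + sqrt(9981925546510970)/207181 ≈ 1.2524e+5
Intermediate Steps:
w(B) = 1/(4*B**2) (w(B) = 1/((2*B)*(2*B)) = 1/(4*B**2))
g = 33735104001/270400 (g = (1/4)/(-260)**2 - 1*(-124760) = (1/4)*(1/67600) + 124760 = 1/270400 + 124760 = 33735104001/270400 ≈ 1.2476e+5)
sqrt(232549 + 1/(-12671 + 219852)) + g = sqrt(232549 + 1/(-12671 + 219852)) + 33735104001/270400 = sqrt(232549 + 1/207181) + 33735104001/270400 = sqrt(48179734370/207181) + 33735104001/270400 = sqrt(9981925546510970)/207181 + 33735104001/270400 = 33735104001/270400 + sqrt(9981925546510970)/207181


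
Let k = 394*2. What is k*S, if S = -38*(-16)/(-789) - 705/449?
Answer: -653438756/354261 ≈ -1844.5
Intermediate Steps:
k = 788
S = -829237/354261 (S = 608*(-1/789) - 705*1/449 = -608/789 - 705/449 = -829237/354261 ≈ -2.3408)
k*S = 788*(-829237/354261) = -653438756/354261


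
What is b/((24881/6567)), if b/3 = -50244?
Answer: -989857044/24881 ≈ -39784.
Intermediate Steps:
b = -150732 (b = 3*(-50244) = -150732)
b/((24881/6567)) = -150732/(24881/6567) = -150732/(24881*(1/6567)) = -150732/24881/6567 = -150732*6567/24881 = -989857044/24881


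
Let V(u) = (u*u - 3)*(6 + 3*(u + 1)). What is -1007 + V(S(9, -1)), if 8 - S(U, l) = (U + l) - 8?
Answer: 1006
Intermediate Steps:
S(U, l) = 16 - U - l (S(U, l) = 8 - ((U + l) - 8) = 8 - (-8 + U + l) = 8 + (8 - U - l) = 16 - U - l)
V(u) = (-3 + u²)*(9 + 3*u) (V(u) = (u² - 3)*(6 + 3*(1 + u)) = (-3 + u²)*(6 + (3 + 3*u)) = (-3 + u²)*(9 + 3*u))
-1007 + V(S(9, -1)) = -1007 + (-27 - 9*(16 - 1*9 - 1*(-1)) + 3*(16 - 1*9 - 1*(-1))³ + 9*(16 - 1*9 - 1*(-1))²) = -1007 + (-27 - 9*(16 - 9 + 1) + 3*(16 - 9 + 1)³ + 9*(16 - 9 + 1)²) = -1007 + (-27 - 9*8 + 3*8³ + 9*8²) = -1007 + (-27 - 72 + 3*512 + 9*64) = -1007 + (-27 - 72 + 1536 + 576) = -1007 + 2013 = 1006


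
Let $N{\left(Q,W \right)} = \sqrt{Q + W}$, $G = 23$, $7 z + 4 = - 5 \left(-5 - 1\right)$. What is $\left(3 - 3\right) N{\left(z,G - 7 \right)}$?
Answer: $0$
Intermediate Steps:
$z = \frac{26}{7}$ ($z = - \frac{4}{7} + \frac{\left(-5\right) \left(-5 - 1\right)}{7} = - \frac{4}{7} + \frac{\left(-5\right) \left(-6\right)}{7} = - \frac{4}{7} + \frac{1}{7} \cdot 30 = - \frac{4}{7} + \frac{30}{7} = \frac{26}{7} \approx 3.7143$)
$\left(3 - 3\right) N{\left(z,G - 7 \right)} = \left(3 - 3\right) \sqrt{\frac{26}{7} + \left(23 - 7\right)} = 0 \sqrt{\frac{26}{7} + 16} = 0 \sqrt{\frac{138}{7}} = 0 \frac{\sqrt{966}}{7} = 0$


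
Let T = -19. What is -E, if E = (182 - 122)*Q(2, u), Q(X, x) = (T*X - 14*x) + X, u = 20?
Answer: 18960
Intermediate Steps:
Q(X, x) = -18*X - 14*x (Q(X, x) = (-19*X - 14*x) + X = -18*X - 14*x)
E = -18960 (E = (182 - 122)*(-18*2 - 14*20) = 60*(-36 - 280) = 60*(-316) = -18960)
-E = -1*(-18960) = 18960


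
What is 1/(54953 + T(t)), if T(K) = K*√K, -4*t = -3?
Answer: 3516992/193269261349 - 24*√3/193269261349 ≈ 1.8197e-5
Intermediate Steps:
t = ¾ (t = -¼*(-3) = ¾ ≈ 0.75000)
T(K) = K^(3/2)
1/(54953 + T(t)) = 1/(54953 + (¾)^(3/2)) = 1/(54953 + 3*√3/8)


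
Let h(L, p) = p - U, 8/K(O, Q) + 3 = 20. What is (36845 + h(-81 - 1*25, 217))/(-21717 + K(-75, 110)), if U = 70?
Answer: -628864/369181 ≈ -1.7034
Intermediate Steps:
K(O, Q) = 8/17 (K(O, Q) = 8/(-3 + 20) = 8/17)
h(L, p) = -70 + p (h(L, p) = p - 1*70 = p - 70 = -70 + p)
(36845 + h(-81 - 1*25, 217))/(-21717 + K(-75, 110)) = (36845 + (-70 + 217))/(-21717 + 8/17) = (36845 + 147)/(-369181/17) = 36992*(-17/369181) = -628864/369181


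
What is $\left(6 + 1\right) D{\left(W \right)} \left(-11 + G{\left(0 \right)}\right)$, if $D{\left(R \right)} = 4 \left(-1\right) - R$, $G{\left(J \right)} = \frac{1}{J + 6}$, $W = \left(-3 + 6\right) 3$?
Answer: $\frac{5915}{6} \approx 985.83$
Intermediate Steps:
$W = 9$ ($W = 3 \cdot 3 = 9$)
$G{\left(J \right)} = \frac{1}{6 + J}$
$D{\left(R \right)} = -4 - R$
$\left(6 + 1\right) D{\left(W \right)} \left(-11 + G{\left(0 \right)}\right) = \left(6 + 1\right) \left(-4 - 9\right) \left(-11 + \frac{1}{6 + 0}\right) = 7 \left(-4 - 9\right) \left(-11 + \frac{1}{6}\right) = 7 \left(-13\right) \left(-11 + \frac{1}{6}\right) = \left(-91\right) \left(- \frac{65}{6}\right) = \frac{5915}{6}$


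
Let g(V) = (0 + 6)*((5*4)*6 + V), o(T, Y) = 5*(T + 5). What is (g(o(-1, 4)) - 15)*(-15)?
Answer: -12375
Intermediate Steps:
o(T, Y) = 25 + 5*T (o(T, Y) = 5*(5 + T) = 25 + 5*T)
g(V) = 720 + 6*V (g(V) = 6*(20*6 + V) = 6*(120 + V) = 720 + 6*V)
(g(o(-1, 4)) - 15)*(-15) = ((720 + 6*(25 + 5*(-1))) - 15)*(-15) = ((720 + 6*(25 - 5)) - 15)*(-15) = ((720 + 6*20) - 15)*(-15) = ((720 + 120) - 15)*(-15) = (840 - 15)*(-15) = 825*(-15) = -12375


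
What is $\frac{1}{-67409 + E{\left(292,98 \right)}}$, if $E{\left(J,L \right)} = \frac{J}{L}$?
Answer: $- \frac{49}{3302895} \approx -1.4835 \cdot 10^{-5}$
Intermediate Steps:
$\frac{1}{-67409 + E{\left(292,98 \right)}} = \frac{1}{-67409 + \frac{292}{98}} = \frac{1}{-67409 + 292 \cdot \frac{1}{98}} = \frac{1}{-67409 + \frac{146}{49}} = \frac{1}{- \frac{3302895}{49}} = - \frac{49}{3302895}$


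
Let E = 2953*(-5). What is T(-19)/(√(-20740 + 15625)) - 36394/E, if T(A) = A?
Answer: 36394/14765 + 19*I*√5115/5115 ≈ 2.4649 + 0.26566*I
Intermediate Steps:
E = -14765
T(-19)/(√(-20740 + 15625)) - 36394/E = -19/√(-20740 + 15625) - 36394/(-14765) = -19*(-I*√5115/5115) - 36394*(-1/14765) = -19*(-I*√5115/5115) + 36394/14765 = -(-19)*I*√5115/5115 + 36394/14765 = 19*I*√5115/5115 + 36394/14765 = 36394/14765 + 19*I*√5115/5115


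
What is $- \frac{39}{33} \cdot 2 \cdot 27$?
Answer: $- \frac{702}{11} \approx -63.818$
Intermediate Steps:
$- \frac{39}{33} \cdot 2 \cdot 27 = \left(-39\right) \frac{1}{33} \cdot 2 \cdot 27 = \left(- \frac{13}{11}\right) 2 \cdot 27 = \left(- \frac{26}{11}\right) 27 = - \frac{702}{11}$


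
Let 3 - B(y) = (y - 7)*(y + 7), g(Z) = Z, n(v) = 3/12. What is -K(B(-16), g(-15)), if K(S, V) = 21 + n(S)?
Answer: -85/4 ≈ -21.250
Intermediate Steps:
n(v) = 1/4 (n(v) = 3*(1/12) = 1/4)
B(y) = 3 - (-7 + y)*(7 + y) (B(y) = 3 - (y - 7)*(y + 7) = 3 - (-7 + y)*(7 + y))
K(S, V) = 85/4 (K(S, V) = 21 + 1/4 = 85/4)
-K(B(-16), g(-15)) = -1*85/4 = -85/4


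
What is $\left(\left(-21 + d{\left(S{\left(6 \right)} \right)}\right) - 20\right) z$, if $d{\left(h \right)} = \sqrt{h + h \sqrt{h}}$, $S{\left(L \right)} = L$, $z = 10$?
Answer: $-410 + 10 \sqrt{6 + 6 \sqrt{6}} \approx -364.51$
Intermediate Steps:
$d{\left(h \right)} = \sqrt{h + h^{\frac{3}{2}}}$
$\left(\left(-21 + d{\left(S{\left(6 \right)} \right)}\right) - 20\right) z = \left(\left(-21 + \sqrt{6 + 6^{\frac{3}{2}}}\right) - 20\right) 10 = \left(\left(-21 + \sqrt{6 + 6 \sqrt{6}}\right) - 20\right) 10 = \left(-41 + \sqrt{6 + 6 \sqrt{6}}\right) 10 = -410 + 10 \sqrt{6 + 6 \sqrt{6}}$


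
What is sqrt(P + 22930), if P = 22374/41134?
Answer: sqrt(9699654225799)/20567 ≈ 151.43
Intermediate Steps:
P = 11187/20567 (P = 22374*(1/41134) = 11187/20567 ≈ 0.54393)
sqrt(P + 22930) = sqrt(11187/20567 + 22930) = sqrt(471612497/20567) = sqrt(9699654225799)/20567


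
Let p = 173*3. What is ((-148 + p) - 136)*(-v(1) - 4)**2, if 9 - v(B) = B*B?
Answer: 33840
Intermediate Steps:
v(B) = 9 - B**2 (v(B) = 9 - B*B = 9 - B**2)
p = 519
((-148 + p) - 136)*(-v(1) - 4)**2 = ((-148 + 519) - 136)*(-(9 - 1*1**2) - 4)**2 = (371 - 136)*(-(9 - 1*1) - 4)**2 = 235*(-(9 - 1) - 4)**2 = 235*(-1*8 - 4)**2 = 235*(-8 - 4)**2 = 235*(-12)**2 = 235*144 = 33840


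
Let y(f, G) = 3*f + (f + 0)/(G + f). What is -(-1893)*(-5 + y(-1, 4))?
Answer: -15775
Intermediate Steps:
y(f, G) = 3*f + f/(G + f)
-(-1893)*(-5 + y(-1, 4)) = -(-1893)*(-5 - (1 + 3*4 + 3*(-1))/(4 - 1)) = -(-1893)*(-5 - 1*(1 + 12 - 3)/3) = -(-1893)*(-5 - 1*1/3*10) = -(-1893)*(-5 - 10/3) = -(-1893)*(-25)/3 = -631*25 = -15775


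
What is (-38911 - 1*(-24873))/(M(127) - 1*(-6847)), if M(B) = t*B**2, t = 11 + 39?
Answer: -14038/813297 ≈ -0.017261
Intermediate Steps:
t = 50
M(B) = 50*B**2
(-38911 - 1*(-24873))/(M(127) - 1*(-6847)) = (-38911 - 1*(-24873))/(50*127**2 - 1*(-6847)) = (-38911 + 24873)/(50*16129 + 6847) = -14038/(806450 + 6847) = -14038/813297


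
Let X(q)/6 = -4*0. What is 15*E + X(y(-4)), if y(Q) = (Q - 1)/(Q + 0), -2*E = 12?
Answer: -90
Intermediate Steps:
E = -6 (E = -½*12 = -6)
y(Q) = (-1 + Q)/Q
X(q) = 0 (X(q) = 6*(-4*0) = 6*0 = 0)
15*E + X(y(-4)) = 15*(-6) + 0 = -90 + 0 = -90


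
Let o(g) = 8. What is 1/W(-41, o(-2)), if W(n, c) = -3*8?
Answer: -1/24 ≈ -0.041667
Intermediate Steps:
W(n, c) = -24
1/W(-41, o(-2)) = 1/(-24) = -1/24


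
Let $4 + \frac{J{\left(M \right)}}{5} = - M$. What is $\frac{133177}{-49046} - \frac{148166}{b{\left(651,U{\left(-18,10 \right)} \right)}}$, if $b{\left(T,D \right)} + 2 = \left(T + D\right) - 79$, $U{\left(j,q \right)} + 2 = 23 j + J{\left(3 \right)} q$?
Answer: $\frac{905105868}{1201627} \approx 753.23$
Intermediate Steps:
$J{\left(M \right)} = -20 - 5 M$ ($J{\left(M \right)} = -20 + 5 \left(- M\right) = -20 - 5 M$)
$U{\left(j,q \right)} = -2 - 35 q + 23 j$ ($U{\left(j,q \right)} = -2 + \left(23 j + \left(-20 - 15\right) q\right) = -2 + \left(23 j - 35 q\right) = -2 + \left(- 35 q + 23 j\right) = -2 - 35 q + 23 j$)
$b{\left(T,D \right)} = -81 + D + T$ ($b{\left(T,D \right)} = -2 - \left(79 - D - T\right) = -2 + \left(-79 + D + T\right) = -81 + D + T$)
$\frac{133177}{-49046} - \frac{148166}{b{\left(651,U{\left(-18,10 \right)} \right)}} = \frac{133177}{-49046} - \frac{148166}{-81 - 766 + 651} = 133177 \left(- \frac{1}{49046}\right) - \frac{148166}{-81 - 766 + 651} = - \frac{133177}{49046} - \frac{148166}{-81 - 766 + 651} = - \frac{133177}{49046} - \frac{148166}{-196} = - \frac{133177}{49046} - - \frac{74083}{98} = - \frac{133177}{49046} + \frac{74083}{98} = \frac{905105868}{1201627}$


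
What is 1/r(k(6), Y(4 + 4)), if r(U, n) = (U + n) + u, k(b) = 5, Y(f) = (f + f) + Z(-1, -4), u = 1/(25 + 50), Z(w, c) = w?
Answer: 75/1501 ≈ 0.049967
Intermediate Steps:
u = 1/75 ≈ 0.013333
Y(f) = -1 + 2*f (Y(f) = (f + f) - 1 = 2*f - 1 = -1 + 2*f)
r(U, n) = 1/75 + U + n (r(U, n) = (U + n) + 1/75 = 1/75 + U + n)
1/r(k(6), Y(4 + 4)) = 1/(1/75 + 5 + (-1 + 2*(4 + 4))) = 1/(1/75 + 5 + (-1 + 2*8)) = 1/(1/75 + 5 + (-1 + 16)) = 1/(1/75 + 5 + 15) = 1/(1501/75) = 75/1501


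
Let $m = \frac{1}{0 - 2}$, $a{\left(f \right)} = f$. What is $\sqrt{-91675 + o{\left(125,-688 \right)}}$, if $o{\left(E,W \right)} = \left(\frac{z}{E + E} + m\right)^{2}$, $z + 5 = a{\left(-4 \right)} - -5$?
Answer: $\frac{i \sqrt{5729670859}}{250} \approx 302.78 i$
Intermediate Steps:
$z = -4$ ($z = -5 - -1 = -5 + \left(-4 + 5\right) = -5 + 1 = -4$)
$m = - \frac{1}{2}$ ($m = \frac{1}{-2} = - \frac{1}{2} \approx -0.5$)
$o{\left(E,W \right)} = \left(- \frac{1}{2} - \frac{2}{E}\right)^{2}$ ($o{\left(E,W \right)} = \left(\frac{1}{E + E} \left(-4\right) - \frac{1}{2}\right)^{2} = \left(\frac{1}{2 E} \left(-4\right) - \frac{1}{2}\right)^{2} = \left(- \frac{2}{E} - \frac{1}{2}\right)^{2} = \left(- \frac{1}{2} - \frac{2}{E}\right)^{2}$)
$\sqrt{-91675 + o{\left(125,-688 \right)}} = \sqrt{-91675 + \frac{\left(4 + 125\right)^{2}}{4 \cdot 15625}} = \sqrt{-91675 + \frac{1}{4} \cdot \frac{1}{15625} \cdot 129^{2}} = \sqrt{-91675 + \frac{1}{4} \cdot \frac{1}{15625} \cdot 16641} = \sqrt{-91675 + \frac{16641}{62500}} = \sqrt{- \frac{5729670859}{62500}} = \frac{i \sqrt{5729670859}}{250}$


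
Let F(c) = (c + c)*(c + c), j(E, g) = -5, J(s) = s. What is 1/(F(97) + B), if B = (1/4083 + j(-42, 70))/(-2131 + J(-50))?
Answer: 8905023/335149466042 ≈ 2.6570e-5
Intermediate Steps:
F(c) = 4*c**2 (F(c) = (2*c)*(2*c) = 4*c**2)
B = 20414/8905023 (B = (1/4083 - 5)/(-2131 - 50) = (1/4083 - 5)/(-2181) = -20414/4083*(-1/2181) = 20414/8905023 ≈ 0.0022924)
1/(F(97) + B) = 1/(4*97**2 + 20414/8905023) = 1/(4*9409 + 20414/8905023) = 1/(37636 + 20414/8905023) = 1/(335149466042/8905023) = 8905023/335149466042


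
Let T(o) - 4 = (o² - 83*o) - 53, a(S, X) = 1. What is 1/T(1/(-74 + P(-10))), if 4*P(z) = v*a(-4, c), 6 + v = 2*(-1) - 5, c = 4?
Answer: -95481/4575965 ≈ -0.020866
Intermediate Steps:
v = -13 (v = -6 + (2*(-1) - 5) = -6 + (-2 - 5) = -6 - 7 = -13)
P(z) = -13/4 (P(z) = (-13*1)/4 = (¼)*(-13) = -13/4)
T(o) = -49 + o² - 83*o (T(o) = 4 + ((o² - 83*o) - 53) = 4 + (-53 + o² - 83*o) = -49 + o² - 83*o)
1/T(1/(-74 + P(-10))) = 1/(-49 + (1/(-74 - 13/4))² - 83/(-74 - 13/4)) = 1/(-49 + (1/(-309/4))² - 83/(-309/4)) = 1/(-49 + (-4/309)² - 83*(-4/309)) = 1/(-49 + 16/95481 + 332/309) = 1/(-4575965/95481) = -95481/4575965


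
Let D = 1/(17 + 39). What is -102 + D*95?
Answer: -5617/56 ≈ -100.30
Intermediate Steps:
D = 1/56 ≈ 0.017857
-102 + D*95 = -102 + (1/56)*95 = -102 + 95/56 = -5617/56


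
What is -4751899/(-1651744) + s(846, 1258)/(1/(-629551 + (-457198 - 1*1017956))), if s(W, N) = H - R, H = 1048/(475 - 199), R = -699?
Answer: -168582706627850329/113970336 ≈ -1.4792e+9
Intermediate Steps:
H = 262/69 (H = 1048/276 = 1048*(1/276) = 262/69 ≈ 3.7971)
s(W, N) = 48493/69 (s(W, N) = 262/69 - 1*(-699) = 262/69 + 699 = 48493/69)
-4751899/(-1651744) + s(846, 1258)/(1/(-629551 + (-457198 - 1*1017956))) = -4751899/(-1651744) + 48493/(69*(1/(-629551 + (-457198 - 1*1017956)))) = -4751899*(-1/1651744) + 48493/(69*(1/(-629551 + (-457198 - 1017956)))) = 4751899/1651744 + 48493/(69*(1/(-629551 - 1475154))) = 4751899/1651744 + 48493/(69*(1/(-2104705))) = 4751899/1651744 + 48493/(69*(-1/2104705)) = 4751899/1651744 + (48493/69)*(-2104705) = 4751899/1651744 - 102063459565/69 = -168582706627850329/113970336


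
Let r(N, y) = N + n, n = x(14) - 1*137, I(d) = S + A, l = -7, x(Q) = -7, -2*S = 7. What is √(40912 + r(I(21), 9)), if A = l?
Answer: √163030/2 ≈ 201.88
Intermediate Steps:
S = -7/2 (S = -½*7 = -7/2 ≈ -3.5000)
A = -7
I(d) = -21/2 (I(d) = -7/2 - 7 = -21/2)
n = -144 (n = -7 - 1*137 = -7 - 137 = -144)
r(N, y) = -144 + N (r(N, y) = N - 144 = -144 + N)
√(40912 + r(I(21), 9)) = √(40912 + (-144 - 21/2)) = √(40912 - 309/2) = √(81515/2) = √163030/2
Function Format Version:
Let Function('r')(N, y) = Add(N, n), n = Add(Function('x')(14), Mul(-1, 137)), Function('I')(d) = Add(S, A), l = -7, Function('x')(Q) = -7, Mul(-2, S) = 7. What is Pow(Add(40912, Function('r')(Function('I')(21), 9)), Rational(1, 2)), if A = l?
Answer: Mul(Rational(1, 2), Pow(163030, Rational(1, 2))) ≈ 201.88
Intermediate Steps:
S = Rational(-7, 2) (S = Mul(Rational(-1, 2), 7) = Rational(-7, 2) ≈ -3.5000)
A = -7
Function('I')(d) = Rational(-21, 2) (Function('I')(d) = Add(Rational(-7, 2), -7) = Rational(-21, 2))
n = -144 (n = Add(-7, Mul(-1, 137)) = Add(-7, -137) = -144)
Function('r')(N, y) = Add(-144, N) (Function('r')(N, y) = Add(N, -144) = Add(-144, N))
Pow(Add(40912, Function('r')(Function('I')(21), 9)), Rational(1, 2)) = Pow(Add(40912, Add(-144, Rational(-21, 2))), Rational(1, 2)) = Pow(Add(40912, Rational(-309, 2)), Rational(1, 2)) = Pow(Rational(81515, 2), Rational(1, 2)) = Mul(Rational(1, 2), Pow(163030, Rational(1, 2)))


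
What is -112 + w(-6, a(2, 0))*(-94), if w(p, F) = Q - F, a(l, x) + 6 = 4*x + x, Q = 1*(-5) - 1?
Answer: -112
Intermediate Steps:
Q = -6 (Q = -5 - 1 = -6)
a(l, x) = -6 + 5*x (a(l, x) = -6 + (4*x + x) = -6 + 5*x)
w(p, F) = -6 - F
-112 + w(-6, a(2, 0))*(-94) = -112 + (-6 - (-6 + 5*0))*(-94) = -112 + (-6 - (-6 + 0))*(-94) = -112 + (-6 - 1*(-6))*(-94) = -112 + (-6 + 6)*(-94) = -112 + 0*(-94) = -112 + 0 = -112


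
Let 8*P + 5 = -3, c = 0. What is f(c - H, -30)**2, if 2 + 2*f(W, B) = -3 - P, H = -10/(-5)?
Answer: 4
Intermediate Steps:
P = -1 (P = -5/8 + (1/8)*(-3) = -5/8 - 3/8 = -1)
H = 2 (H = -10*(-1/5) = 2)
f(W, B) = -2 (f(W, B) = -1 + (-3 - 1*(-1))/2 = -1 + (-3 + 1)/2 = -1 + (1/2)*(-2) = -1 - 1 = -2)
f(c - H, -30)**2 = (-2)**2 = 4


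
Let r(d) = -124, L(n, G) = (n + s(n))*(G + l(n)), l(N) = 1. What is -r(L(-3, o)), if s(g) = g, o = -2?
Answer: 124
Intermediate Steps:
L(n, G) = 2*n*(1 + G) (L(n, G) = (n + n)*(G + 1) = (2*n)*(1 + G) = 2*n*(1 + G))
-r(L(-3, o)) = -1*(-124) = 124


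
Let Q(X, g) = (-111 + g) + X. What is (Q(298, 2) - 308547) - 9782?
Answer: -318140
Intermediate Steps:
Q(X, g) = -111 + X + g
(Q(298, 2) - 308547) - 9782 = ((-111 + 298 + 2) - 308547) - 9782 = (189 - 308547) - 9782 = -308358 - 9782 = -318140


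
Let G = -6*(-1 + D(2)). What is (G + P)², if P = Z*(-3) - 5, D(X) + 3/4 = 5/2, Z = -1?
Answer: 169/4 ≈ 42.250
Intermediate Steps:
D(X) = 7/4 (D(X) = -¾ + 5/2 = 7/4)
P = -2 (P = -1*(-3) - 5 = 3 - 5 = -2)
G = -9/2 (G = -6*(-1 + 7/4) = -6*¾ = -9/2 ≈ -4.5000)
(G + P)² = (-9/2 - 2)² = (-13/2)² = 169/4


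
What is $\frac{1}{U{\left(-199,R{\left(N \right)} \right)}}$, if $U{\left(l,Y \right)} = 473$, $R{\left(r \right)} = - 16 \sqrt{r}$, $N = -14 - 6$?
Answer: $\frac{1}{473} \approx 0.0021142$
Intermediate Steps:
$N = -20$
$\frac{1}{U{\left(-199,R{\left(N \right)} \right)}} = \frac{1}{473}$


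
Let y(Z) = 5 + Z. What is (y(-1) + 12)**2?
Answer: 256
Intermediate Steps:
(y(-1) + 12)**2 = ((5 - 1) + 12)**2 = (4 + 12)**2 = 16**2 = 256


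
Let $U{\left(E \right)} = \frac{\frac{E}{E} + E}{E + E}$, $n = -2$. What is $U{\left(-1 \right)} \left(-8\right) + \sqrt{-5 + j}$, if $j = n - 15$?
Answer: $i \sqrt{22} \approx 4.6904 i$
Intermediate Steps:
$j = -17$ ($j = -2 - 15 = -17$)
$U{\left(E \right)} = \frac{1 + E}{2 E}$
$U{\left(-1 \right)} \left(-8\right) + \sqrt{-5 + j} = \frac{1 - 1}{2 \left(-1\right)} \left(-8\right) + \sqrt{-5 - 17} = \frac{1}{2} \left(-1\right) 0 \left(-8\right) + \sqrt{-22} = 0 \left(-8\right) + i \sqrt{22} = 0 + i \sqrt{22} = i \sqrt{22}$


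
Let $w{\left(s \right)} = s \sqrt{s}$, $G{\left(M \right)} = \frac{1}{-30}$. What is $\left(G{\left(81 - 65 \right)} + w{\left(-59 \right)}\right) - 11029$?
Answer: $- \frac{330871}{30} - 59 i \sqrt{59} \approx -11029.0 - 453.19 i$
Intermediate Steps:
$G{\left(M \right)} = - \frac{1}{30}$
$w{\left(s \right)} = s^{\frac{3}{2}}$
$\left(G{\left(81 - 65 \right)} + w{\left(-59 \right)}\right) - 11029 = \left(- \frac{1}{30} + \left(-59\right)^{\frac{3}{2}}\right) - 11029 = \left(- \frac{1}{30} - 59 i \sqrt{59}\right) - 11029 = - \frac{330871}{30} - 59 i \sqrt{59}$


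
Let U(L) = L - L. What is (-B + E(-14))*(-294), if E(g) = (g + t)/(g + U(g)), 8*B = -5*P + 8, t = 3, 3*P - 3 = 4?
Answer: -1463/4 ≈ -365.75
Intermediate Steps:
P = 7/3 (P = 1 + (⅓)*4 = 1 + 4/3 = 7/3 ≈ 2.3333)
U(L) = 0
B = -11/24 (B = (-5*7/3 + 8)/8 = (-35/3 + 8)/8 = (⅛)*(-11/3) = -11/24 ≈ -0.45833)
E(g) = (3 + g)/g (E(g) = (g + 3)/(g + 0) = (3 + g)/g)
(-B + E(-14))*(-294) = (-1*(-11/24) + (3 - 14)/(-14))*(-294) = (11/24 - 1/14*(-11))*(-294) = (11/24 + 11/14)*(-294) = (209/168)*(-294) = -1463/4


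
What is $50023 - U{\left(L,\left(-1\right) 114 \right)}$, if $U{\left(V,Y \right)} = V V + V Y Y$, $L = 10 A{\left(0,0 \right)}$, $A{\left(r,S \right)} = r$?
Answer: $50023$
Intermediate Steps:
$L = 0$ ($L = 10 \cdot 0 = 0$)
$U{\left(V,Y \right)} = V^{2} + V Y^{2}$
$50023 - U{\left(L,\left(-1\right) 114 \right)} = 50023 - 0 \left(0 + \left(\left(-1\right) 114\right)^{2}\right) = 50023 - 0 \left(0 + \left(-114\right)^{2}\right) = 50023 - 0 \left(0 + 12996\right) = 50023 - 0 \cdot 12996 = 50023 - 0 = 50023 + 0 = 50023$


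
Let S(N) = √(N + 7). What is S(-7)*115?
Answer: 0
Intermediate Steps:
S(N) = √(7 + N)
S(-7)*115 = √(7 - 7)*115 = √0*115 = 0*115 = 0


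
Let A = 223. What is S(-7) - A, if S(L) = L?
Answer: -230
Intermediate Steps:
S(-7) - A = -7 - 1*223 = -7 - 223 = -230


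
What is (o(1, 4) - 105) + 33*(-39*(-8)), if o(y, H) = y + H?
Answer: 10196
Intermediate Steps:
o(y, H) = H + y
(o(1, 4) - 105) + 33*(-39*(-8)) = ((4 + 1) - 105) + 33*(-39*(-8)) = (5 - 105) + 33*312 = -100 + 10296 = 10196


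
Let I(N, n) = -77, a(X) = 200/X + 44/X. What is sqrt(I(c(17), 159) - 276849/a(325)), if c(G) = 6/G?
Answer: I*sqrt(5489677493)/122 ≈ 607.31*I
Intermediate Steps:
a(X) = 244/X
sqrt(I(c(17), 159) - 276849/a(325)) = sqrt(-77 - 276849/(244/325)) = sqrt(-77 - 276849/(244*(1/325))) = sqrt(-77 - 276849/244/325) = sqrt(-77 - 276849*325/244) = sqrt(-77 - 89975925/244) = sqrt(-89994713/244) = I*sqrt(5489677493)/122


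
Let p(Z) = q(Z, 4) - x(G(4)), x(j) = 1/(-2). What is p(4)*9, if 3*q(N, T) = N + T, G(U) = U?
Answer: 57/2 ≈ 28.500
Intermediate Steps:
q(N, T) = N/3 + T/3 (q(N, T) = (N + T)/3 = N/3 + T/3)
x(j) = -½
p(Z) = 11/6 + Z/3 (p(Z) = (Z/3 + (⅓)*4) - 1*(-½) = (Z/3 + 4/3) + ½ = (4/3 + Z/3) + ½ = 11/6 + Z/3)
p(4)*9 = (11/6 + (⅓)*4)*9 = (11/6 + 4/3)*9 = (19/6)*9 = 57/2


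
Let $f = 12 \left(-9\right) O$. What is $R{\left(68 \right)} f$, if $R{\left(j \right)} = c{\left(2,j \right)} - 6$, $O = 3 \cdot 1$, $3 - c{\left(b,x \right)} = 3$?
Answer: $1944$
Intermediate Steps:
$c{\left(b,x \right)} = 0$ ($c{\left(b,x \right)} = 3 - 3 = 0$)
$O = 3$
$R{\left(j \right)} = -6$ ($R{\left(j \right)} = 0 - 6 = -6$)
$f = -324$ ($f = 12 \left(-9\right) 3 = \left(-108\right) 3 = -324$)
$R{\left(68 \right)} f = \left(-6\right) \left(-324\right) = 1944$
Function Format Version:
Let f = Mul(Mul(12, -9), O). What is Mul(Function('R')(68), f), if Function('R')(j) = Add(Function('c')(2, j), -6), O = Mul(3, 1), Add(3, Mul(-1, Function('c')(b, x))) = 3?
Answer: 1944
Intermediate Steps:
Function('c')(b, x) = 0 (Function('c')(b, x) = Add(3, Mul(-1, 3)) = Add(3, -3) = 0)
O = 3
Function('R')(j) = -6 (Function('R')(j) = Add(0, -6) = -6)
f = -324 (f = Mul(Mul(12, -9), 3) = Mul(-108, 3) = -324)
Mul(Function('R')(68), f) = Mul(-6, -324) = 1944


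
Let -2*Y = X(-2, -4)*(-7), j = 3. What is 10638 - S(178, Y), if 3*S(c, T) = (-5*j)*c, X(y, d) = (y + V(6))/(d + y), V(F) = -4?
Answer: 11528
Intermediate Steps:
X(y, d) = (-4 + y)/(d + y) (X(y, d) = (y - 4)/(d + y) = (-4 + y)/(d + y))
Y = 7/2 (Y = -(-4 - 2)/(-4 - 2)*(-7)/2 = --6/(-6)*(-7)/2 = -(-1/6*(-6))*(-7)/2 = -(-7)/2 = -1/2*(-7) = 7/2 ≈ 3.5000)
S(c, T) = -5*c (S(c, T) = ((-5*3)*c)/3 = (-15*c)/3 = -5*c)
10638 - S(178, Y) = 10638 - (-5)*178 = 10638 - 1*(-890) = 10638 + 890 = 11528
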